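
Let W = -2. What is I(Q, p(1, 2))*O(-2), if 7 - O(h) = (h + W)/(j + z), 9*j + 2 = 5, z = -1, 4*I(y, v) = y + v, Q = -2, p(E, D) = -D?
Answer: -1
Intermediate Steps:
I(y, v) = v/4 + y/4 (I(y, v) = (y + v)/4 = (v + y)/4 = v/4 + y/4)
j = 1/3 (j = -2/9 + (1/9)*5 = -2/9 + 5/9 = 1/3 ≈ 0.33333)
O(h) = 4 + 3*h/2 (O(h) = 7 - (h - 2)/(1/3 - 1) = 7 - (-2 + h)/(-2/3) = 7 - (-2 + h)*(-3)/2 = 7 - (3 - 3*h/2) = 7 + (-3 + 3*h/2) = 4 + 3*h/2)
I(Q, p(1, 2))*O(-2) = ((-1*2)/4 + (1/4)*(-2))*(4 + (3/2)*(-2)) = ((1/4)*(-2) - 1/2)*(4 - 3) = (-1/2 - 1/2)*1 = -1*1 = -1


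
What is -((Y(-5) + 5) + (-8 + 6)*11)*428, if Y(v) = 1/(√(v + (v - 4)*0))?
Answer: 7276 + 428*I*√5/5 ≈ 7276.0 + 191.41*I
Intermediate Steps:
Y(v) = v^(-½) (Y(v) = 1/(√(v + (-4 + v)*0)) = 1/(√(v + 0)) = 1/(√v) = v^(-½))
-((Y(-5) + 5) + (-8 + 6)*11)*428 = -(((-5)^(-½) + 5) + (-8 + 6)*11)*428 = -((-I*√5/5 + 5) - 2*11)*428 = -((5 - I*√5/5) - 22)*428 = -(-17 - I*√5/5)*428 = -(-7276 - 428*I*√5/5) = 7276 + 428*I*√5/5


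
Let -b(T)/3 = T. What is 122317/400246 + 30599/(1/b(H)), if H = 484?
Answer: -17782828795691/400246 ≈ -4.4430e+7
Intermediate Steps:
b(T) = -3*T
122317/400246 + 30599/(1/b(H)) = 122317/400246 + 30599/(1/(-3*484)) = 122317*(1/400246) + 30599/(1/(-1452)) = 122317/400246 + 30599/(-1/1452) = 122317/400246 + 30599*(-1452) = 122317/400246 - 44429748 = -17782828795691/400246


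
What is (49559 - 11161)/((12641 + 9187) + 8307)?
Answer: 38398/30135 ≈ 1.2742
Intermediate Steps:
(49559 - 11161)/((12641 + 9187) + 8307) = 38398/(21828 + 8307) = 38398/30135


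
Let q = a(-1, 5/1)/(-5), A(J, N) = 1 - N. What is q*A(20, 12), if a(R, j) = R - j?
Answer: -66/5 ≈ -13.200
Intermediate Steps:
q = 6/5 (q = (-1 - 5/1)/(-5) = -(-1 - 5)/5 = -⅕*(-6) = 6/5 ≈ 1.2000)
q*A(20, 12) = 6*(1 - 1*12)/5 = 6*(1 - 12)/5 = (6/5)*(-11) = -66/5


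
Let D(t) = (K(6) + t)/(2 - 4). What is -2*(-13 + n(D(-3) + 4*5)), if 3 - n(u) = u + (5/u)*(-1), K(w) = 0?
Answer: 2689/43 ≈ 62.535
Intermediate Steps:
D(t) = -t/2 (D(t) = (0 + t)/(2 - 4) = t/(-2) = t*(-1/2) = -t/2)
n(u) = 3 - u + 5/u (n(u) = 3 - (u + (5/u)*(-1)) = 3 - (u - 5/u) = 3 + (-u + 5/u) = 3 - u + 5/u)
-2*(-13 + n(D(-3) + 4*5)) = -2*(-13 + (3 - (-1/2*(-3) + 4*5) + 5/(-1/2*(-3) + 4*5))) = -2*(-13 + (3 - (3/2 + 20) + 5/(3/2 + 20))) = -2*(-13 + (3 - 1*43/2 + 5/(43/2))) = -2*(-13 + (3 - 43/2 + 5*(2/43))) = -2*(-13 + (3 - 43/2 + 10/43)) = -2*(-13 - 1571/86) = -2*(-2689/86) = 2689/43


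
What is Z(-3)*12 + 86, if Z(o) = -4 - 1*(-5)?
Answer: 98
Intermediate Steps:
Z(o) = 1 (Z(o) = -4 + 5 = 1)
Z(-3)*12 + 86 = 1*12 + 86 = 12 + 86 = 98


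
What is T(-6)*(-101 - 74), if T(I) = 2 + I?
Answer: 700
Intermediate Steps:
T(-6)*(-101 - 74) = (2 - 6)*(-101 - 74) = -4*(-175) = 700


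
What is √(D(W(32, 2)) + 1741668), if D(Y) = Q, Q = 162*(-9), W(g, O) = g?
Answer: √1740210 ≈ 1319.2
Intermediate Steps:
Q = -1458
D(Y) = -1458
√(D(W(32, 2)) + 1741668) = √(-1458 + 1741668) = √1740210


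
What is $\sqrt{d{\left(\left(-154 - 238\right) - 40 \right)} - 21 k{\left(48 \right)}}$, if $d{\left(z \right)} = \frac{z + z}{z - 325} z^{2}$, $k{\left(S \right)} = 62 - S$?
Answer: $\frac{\sqrt{121892577546}}{757} \approx 461.2$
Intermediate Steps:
$d{\left(z \right)} = \frac{2 z^{3}}{-325 + z}$ ($d{\left(z \right)} = \frac{2 z}{-325 + z} z^{2} = \frac{2 z^{3}}{-325 + z}$)
$\sqrt{d{\left(\left(-154 - 238\right) - 40 \right)} - 21 k{\left(48 \right)}} = \sqrt{\frac{2 \left(\left(-154 - 238\right) - 40\right)^{3}}{-325 - 432} - 21 \left(62 - 48\right)} = \sqrt{\frac{2 \left(-392 - 40\right)^{3}}{-325 - 432} - 21 \left(62 - 48\right)} = \sqrt{\frac{2 \left(-432\right)^{3}}{-325 - 432} - 294} = \sqrt{2 \left(-80621568\right) \frac{1}{-757} - 294} = \sqrt{2 \left(-80621568\right) \left(- \frac{1}{757}\right) - 294} = \sqrt{\frac{161243136}{757} - 294} = \sqrt{\frac{161020578}{757}} = \frac{\sqrt{121892577546}}{757}$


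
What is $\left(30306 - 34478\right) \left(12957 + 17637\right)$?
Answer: $-127638168$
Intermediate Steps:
$\left(30306 - 34478\right) \left(12957 + 17637\right) = \left(-4172\right) 30594 = -127638168$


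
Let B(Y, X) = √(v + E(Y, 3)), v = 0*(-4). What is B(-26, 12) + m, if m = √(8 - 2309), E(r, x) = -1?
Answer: I*(1 + √2301) ≈ 48.969*I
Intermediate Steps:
v = 0
B(Y, X) = I (B(Y, X) = √(0 - 1) = √(-1) = I)
m = I*√2301 (m = √(-2301) = I*√2301 ≈ 47.969*I)
B(-26, 12) + m = I + I*√2301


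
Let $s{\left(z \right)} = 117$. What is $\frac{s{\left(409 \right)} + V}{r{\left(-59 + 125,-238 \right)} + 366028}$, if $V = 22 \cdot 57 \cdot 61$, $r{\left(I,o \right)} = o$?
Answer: $\frac{25537}{121930} \approx 0.20944$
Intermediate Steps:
$V = 76494$ ($V = 1254 \cdot 61 = 76494$)
$\frac{s{\left(409 \right)} + V}{r{\left(-59 + 125,-238 \right)} + 366028} = \frac{117 + 76494}{-238 + 366028} = \frac{76611}{365790} = 76611 \cdot \frac{1}{365790} = \frac{25537}{121930}$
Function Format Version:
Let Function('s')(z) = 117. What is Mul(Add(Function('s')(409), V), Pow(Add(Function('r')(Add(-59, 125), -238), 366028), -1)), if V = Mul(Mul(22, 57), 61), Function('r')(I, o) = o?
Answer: Rational(25537, 121930) ≈ 0.20944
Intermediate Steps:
V = 76494 (V = Mul(1254, 61) = 76494)
Mul(Add(Function('s')(409), V), Pow(Add(Function('r')(Add(-59, 125), -238), 366028), -1)) = Mul(Add(117, 76494), Pow(Add(-238, 366028), -1)) = Mul(76611, Pow(365790, -1)) = Mul(76611, Rational(1, 365790)) = Rational(25537, 121930)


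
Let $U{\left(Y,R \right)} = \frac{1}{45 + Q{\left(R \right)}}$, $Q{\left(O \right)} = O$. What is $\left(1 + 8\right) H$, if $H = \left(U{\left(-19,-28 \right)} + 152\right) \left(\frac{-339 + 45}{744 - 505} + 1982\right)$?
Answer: $\frac{11013744060}{4063} \approx 2.7107 \cdot 10^{6}$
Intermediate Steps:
$U{\left(Y,R \right)} = \frac{1}{45 + R}$
$H = \frac{1223749340}{4063}$ ($H = \left(\frac{1}{45 - 28} + 152\right) \left(\frac{-339 + 45}{744 - 505} + 1982\right) = \left(\frac{1}{17} + 152\right) \left(- \frac{294}{239} + 1982\right) = \left(\frac{1}{17} + 152\right) \left(\left(-294\right) \frac{1}{239} + 1982\right) = \frac{2585 \left(- \frac{294}{239} + 1982\right)}{17} = \frac{2585}{17} \cdot \frac{473404}{239} = \frac{1223749340}{4063} \approx 3.0119 \cdot 10^{5}$)
$\left(1 + 8\right) H = \left(1 + 8\right) \frac{1223749340}{4063} = 9 \cdot \frac{1223749340}{4063} = \frac{11013744060}{4063}$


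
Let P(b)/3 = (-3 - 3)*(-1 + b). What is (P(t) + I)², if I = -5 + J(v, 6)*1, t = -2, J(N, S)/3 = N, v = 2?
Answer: 3025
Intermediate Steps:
J(N, S) = 3*N
P(b) = 18 - 18*b (P(b) = 3*((-3 - 3)*(-1 + b)) = 3*(-6*(-1 + b)) = 3*(6 - 6*b) = 18 - 18*b)
I = 1 (I = -5 + (3*2)*1 = -5 + 6*1 = -5 + 6 = 1)
(P(t) + I)² = ((18 - 18*(-2)) + 1)² = ((18 + 36) + 1)² = (54 + 1)² = 55² = 3025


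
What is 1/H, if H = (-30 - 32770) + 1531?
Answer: -1/31269 ≈ -3.1981e-5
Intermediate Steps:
H = -31269 (H = -32800 + 1531 = -31269)
1/H = 1/(-31269) = -1/31269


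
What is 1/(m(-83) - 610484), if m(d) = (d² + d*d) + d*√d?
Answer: I/(-596706*I + 83*√83) ≈ -1.6759e-6 + 2.1237e-9*I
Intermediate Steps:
m(d) = d^(3/2) + 2*d² (m(d) = (d² + d²) + d^(3/2) = 2*d² + d^(3/2) = d^(3/2) + 2*d²)
1/(m(-83) - 610484) = 1/(((-83)^(3/2) + 2*(-83)²) - 610484) = 1/((-83*I*√83 + 2*6889) - 610484) = 1/((-83*I*√83 + 13778) - 610484) = 1/((13778 - 83*I*√83) - 610484) = 1/(-596706 - 83*I*√83)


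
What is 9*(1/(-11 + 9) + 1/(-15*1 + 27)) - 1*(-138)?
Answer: 537/4 ≈ 134.25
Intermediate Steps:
9*(1/(-11 + 9) + 1/(-15*1 + 27)) - 1*(-138) = 9*(1/(-2) + 1/(-15 + 27)) + 138 = 9*(-½ + 1/12) + 138 = 9*(-5/12) + 138 = -15/4 + 138 = 537/4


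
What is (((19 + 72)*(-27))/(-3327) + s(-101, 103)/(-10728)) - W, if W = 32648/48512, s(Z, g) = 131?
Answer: 480705685/9018192816 ≈ 0.053304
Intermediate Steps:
W = 4081/6064 (W = 32648*(1/48512) = 4081/6064 ≈ 0.67299)
(((19 + 72)*(-27))/(-3327) + s(-101, 103)/(-10728)) - W = (((19 + 72)*(-27))/(-3327) + 131/(-10728)) - 1*4081/6064 = ((91*(-27))*(-1/3327) + 131*(-1/10728)) - 4081/6064 = (-2457*(-1/3327) - 131/10728) - 4081/6064 = (819/1109 - 131/10728) - 4081/6064 = 8640953/11897352 - 4081/6064 = 480705685/9018192816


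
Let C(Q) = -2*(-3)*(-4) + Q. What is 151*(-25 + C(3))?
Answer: -6946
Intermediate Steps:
C(Q) = -24 + Q (C(Q) = 6*(-4) + Q = -24 + Q)
151*(-25 + C(3)) = 151*(-25 + (-24 + 3)) = 151*(-25 - 21) = 151*(-46) = -6946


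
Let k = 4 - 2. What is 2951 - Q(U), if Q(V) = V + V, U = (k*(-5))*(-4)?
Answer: 2871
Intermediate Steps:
k = 2
U = 40 (U = (2*(-5))*(-4) = -10*(-4) = 40)
Q(V) = 2*V
2951 - Q(U) = 2951 - 2*40 = 2951 - 1*80 = 2951 - 80 = 2871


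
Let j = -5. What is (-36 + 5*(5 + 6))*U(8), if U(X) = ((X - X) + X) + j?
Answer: 57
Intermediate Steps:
U(X) = -5 + X (U(X) = ((X - X) + X) - 5 = (0 + X) - 5 = X - 5 = -5 + X)
(-36 + 5*(5 + 6))*U(8) = (-36 + 5*(5 + 6))*(-5 + 8) = (-36 + 5*11)*3 = (-36 + 55)*3 = 19*3 = 57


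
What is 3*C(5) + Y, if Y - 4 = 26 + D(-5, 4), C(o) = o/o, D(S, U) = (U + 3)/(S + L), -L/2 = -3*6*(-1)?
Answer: 1346/41 ≈ 32.829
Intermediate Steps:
L = -36 (L = -2*(-3*6)*(-1) = -(-36)*(-1) = -2*18 = -36)
D(S, U) = (3 + U)/(-36 + S) (D(S, U) = (U + 3)/(S - 36) = (3 + U)/(-36 + S))
C(o) = 1
Y = 1223/41 (Y = 4 + (26 + (3 + 4)/(-36 - 5)) = 4 + (26 + 7/(-41)) = 4 + (26 - 1/41*7) = 4 + (26 - 7/41) = 4 + 1059/41 = 1223/41 ≈ 29.829)
3*C(5) + Y = 3*1 + 1223/41 = 3 + 1223/41 = 1346/41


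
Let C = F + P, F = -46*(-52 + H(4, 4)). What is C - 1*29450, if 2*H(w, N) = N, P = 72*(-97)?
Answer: -34134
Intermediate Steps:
P = -6984
H(w, N) = N/2
F = 2300 (F = -46*(-52 + (½)*4) = -46*(-52 + 2) = -46*(-50) = 2300)
C = -4684 (C = 2300 - 6984 = -4684)
C - 1*29450 = -4684 - 1*29450 = -4684 - 29450 = -34134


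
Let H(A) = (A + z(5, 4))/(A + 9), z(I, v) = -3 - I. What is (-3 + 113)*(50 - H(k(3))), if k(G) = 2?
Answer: 5560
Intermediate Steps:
H(A) = (-8 + A)/(9 + A) (H(A) = (A + (-3 - 1*5))/(A + 9) = (A + (-3 - 5))/(9 + A) = (A - 8)/(9 + A) = (-8 + A)/(9 + A))
(-3 + 113)*(50 - H(k(3))) = (-3 + 113)*(50 - (-8 + 2)/(9 + 2)) = 110*(50 - (-6)/11) = 110*(50 - 1*(-6/11)) = 110*(50 + 6/11) = 110*(556/11) = 5560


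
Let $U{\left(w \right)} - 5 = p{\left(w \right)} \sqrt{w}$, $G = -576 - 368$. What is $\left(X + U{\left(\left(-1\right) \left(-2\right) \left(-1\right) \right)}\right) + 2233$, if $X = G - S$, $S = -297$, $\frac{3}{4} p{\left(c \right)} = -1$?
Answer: $1591 - \frac{4 i \sqrt{2}}{3} \approx 1591.0 - 1.8856 i$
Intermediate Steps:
$p{\left(c \right)} = - \frac{4}{3}$ ($p{\left(c \right)} = \frac{4}{3} \left(-1\right) = - \frac{4}{3}$)
$G = -944$ ($G = -576 - 368 = -944$)
$X = -647$ ($X = -944 - -297 = -944 + 297 = -647$)
$U{\left(w \right)} = 5 - \frac{4 \sqrt{w}}{3}$
$\left(X + U{\left(\left(-1\right) \left(-2\right) \left(-1\right) \right)}\right) + 2233 = \left(-647 + \left(5 - \frac{4 \sqrt{\left(-1\right) \left(-2\right) \left(-1\right)}}{3}\right)\right) + 2233 = \left(-647 + \left(5 - \frac{4 \sqrt{2 \left(-1\right)}}{3}\right)\right) + 2233 = \left(-647 + \left(5 - \frac{4 \sqrt{-2}}{3}\right)\right) + 2233 = \left(-647 + \left(5 - \frac{4 i \sqrt{2}}{3}\right)\right) + 2233 = \left(-642 - \frac{4 i \sqrt{2}}{3}\right) + 2233 = 1591 - \frac{4 i \sqrt{2}}{3}$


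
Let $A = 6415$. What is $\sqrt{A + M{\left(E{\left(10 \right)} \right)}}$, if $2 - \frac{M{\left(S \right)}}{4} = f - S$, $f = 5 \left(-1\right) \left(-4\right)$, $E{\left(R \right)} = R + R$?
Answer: $\sqrt{6423} \approx 80.144$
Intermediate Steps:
$E{\left(R \right)} = 2 R$
$f = 20$ ($f = \left(-5\right) \left(-4\right) = 20$)
$M{\left(S \right)} = -72 + 4 S$ ($M{\left(S \right)} = 8 - 4 \left(20 - S\right) = 8 + \left(-80 + 4 S\right) = -72 + 4 S$)
$\sqrt{A + M{\left(E{\left(10 \right)} \right)}} = \sqrt{6415 - \left(72 - 4 \cdot 2 \cdot 10\right)} = \sqrt{6415 + \left(-72 + 4 \cdot 20\right)} = \sqrt{6415 + \left(-72 + 80\right)} = \sqrt{6415 + 8} = \sqrt{6423}$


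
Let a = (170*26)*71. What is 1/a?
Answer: 1/313820 ≈ 3.1865e-6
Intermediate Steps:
a = 313820 (a = 4420*71 = 313820)
1/a = 1/313820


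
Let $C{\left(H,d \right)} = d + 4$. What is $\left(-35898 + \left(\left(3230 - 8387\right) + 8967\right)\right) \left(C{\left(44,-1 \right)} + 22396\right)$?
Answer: $-718739112$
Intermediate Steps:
$C{\left(H,d \right)} = 4 + d$
$\left(-35898 + \left(\left(3230 - 8387\right) + 8967\right)\right) \left(C{\left(44,-1 \right)} + 22396\right) = \left(-35898 + \left(\left(3230 - 8387\right) + 8967\right)\right) \left(\left(4 - 1\right) + 22396\right) = \left(-35898 + \left(-5157 + 8967\right)\right) \left(3 + 22396\right) = \left(-35898 + 3810\right) 22399 = \left(-32088\right) 22399 = -718739112$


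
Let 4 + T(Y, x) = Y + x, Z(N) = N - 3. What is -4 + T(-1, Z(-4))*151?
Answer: -1816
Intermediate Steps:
Z(N) = -3 + N
T(Y, x) = -4 + Y + x (T(Y, x) = -4 + (Y + x) = -4 + Y + x)
-4 + T(-1, Z(-4))*151 = -4 + (-4 - 1 + (-3 - 4))*151 = -4 + (-4 - 1 - 7)*151 = -4 - 12*151 = -4 - 1812 = -1816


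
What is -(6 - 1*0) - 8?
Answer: -14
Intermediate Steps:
-(6 - 1*0) - 8 = -(6 + 0) - 8 = -1*6 - 8 = -6 - 8 = -14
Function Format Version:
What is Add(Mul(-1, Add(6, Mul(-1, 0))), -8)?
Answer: -14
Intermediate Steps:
Add(Mul(-1, Add(6, Mul(-1, 0))), -8) = Add(Mul(-1, Add(6, 0)), -8) = Add(Mul(-1, 6), -8) = Add(-6, -8) = -14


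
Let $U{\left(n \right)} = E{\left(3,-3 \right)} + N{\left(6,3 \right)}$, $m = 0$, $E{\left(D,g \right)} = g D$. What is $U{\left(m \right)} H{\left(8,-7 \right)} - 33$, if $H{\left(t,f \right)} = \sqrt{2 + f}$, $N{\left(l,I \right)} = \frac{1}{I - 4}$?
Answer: $-33 - 10 i \sqrt{5} \approx -33.0 - 22.361 i$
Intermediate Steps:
$E{\left(D,g \right)} = D g$
$N{\left(l,I \right)} = \frac{1}{-4 + I}$
$U{\left(n \right)} = -10$ ($U{\left(n \right)} = 3 \left(-3\right) + \frac{1}{-4 + 3} = -9 + \frac{1}{-1} = -9 - 1 = -10$)
$U{\left(m \right)} H{\left(8,-7 \right)} - 33 = - 10 \sqrt{2 - 7} - 33 = - 10 \sqrt{-5} - 33 = - 10 i \sqrt{5} - 33 = -33 - 10 i \sqrt{5}$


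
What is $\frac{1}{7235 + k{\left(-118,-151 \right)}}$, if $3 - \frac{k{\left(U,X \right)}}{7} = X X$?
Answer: $- \frac{1}{152351} \approx -6.5638 \cdot 10^{-6}$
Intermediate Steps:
$k{\left(U,X \right)} = 21 - 7 X^{2}$ ($k{\left(U,X \right)} = 21 - 7 X X = 21 - 7 X^{2}$)
$\frac{1}{7235 + k{\left(-118,-151 \right)}} = \frac{1}{7235 + \left(21 - 7 \left(-151\right)^{2}\right)} = \frac{1}{7235 + \left(21 - 159607\right)} = \frac{1}{7235 - 159586} = \frac{1}{-152351} = - \frac{1}{152351}$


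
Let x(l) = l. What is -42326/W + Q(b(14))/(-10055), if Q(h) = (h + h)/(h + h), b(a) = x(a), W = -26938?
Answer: 212780496/135430795 ≈ 1.5711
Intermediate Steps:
b(a) = a
Q(h) = 1 (Q(h) = (2*h)/((2*h)) = (2*h)*(1/(2*h)) = 1)
-42326/W + Q(b(14))/(-10055) = -42326/(-26938) + 1/(-10055) = -42326*(-1/26938) + 1*(-1/10055) = 21163/13469 - 1/10055 = 212780496/135430795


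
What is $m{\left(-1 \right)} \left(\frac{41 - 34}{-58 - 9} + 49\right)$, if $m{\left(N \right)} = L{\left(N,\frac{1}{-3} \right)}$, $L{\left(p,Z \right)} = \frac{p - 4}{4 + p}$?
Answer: $- \frac{5460}{67} \approx -81.493$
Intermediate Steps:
$L{\left(p,Z \right)} = \frac{-4 + p}{4 + p}$
$m{\left(N \right)} = \frac{-4 + N}{4 + N}$
$m{\left(-1 \right)} \left(\frac{41 - 34}{-58 - 9} + 49\right) = \frac{-4 - 1}{4 - 1} \left(\frac{41 - 34}{-58 - 9} + 49\right) = \frac{1}{3} \left(-5\right) \left(\frac{7}{-67} + 49\right) = \frac{1}{3} \left(-5\right) \left(7 \left(- \frac{1}{67}\right) + 49\right) = - \frac{5 \left(- \frac{7}{67} + 49\right)}{3} = \left(- \frac{5}{3}\right) \frac{3276}{67} = - \frac{5460}{67}$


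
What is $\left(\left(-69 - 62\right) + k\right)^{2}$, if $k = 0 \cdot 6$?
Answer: $17161$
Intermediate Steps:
$k = 0$
$\left(\left(-69 - 62\right) + k\right)^{2} = \left(\left(-69 - 62\right) + 0\right)^{2} = \left(-131 + 0\right)^{2} = \left(-131\right)^{2} = 17161$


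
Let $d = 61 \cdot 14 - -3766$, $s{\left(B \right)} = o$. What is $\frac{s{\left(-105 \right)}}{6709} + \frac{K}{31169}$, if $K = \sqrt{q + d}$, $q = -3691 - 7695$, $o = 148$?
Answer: $\frac{148}{6709} + \frac{i \sqrt{6766}}{31169} \approx 0.02206 + 0.002639 i$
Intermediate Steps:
$s{\left(B \right)} = 148$
$d = 4620$ ($d = 854 + 3766 = 4620$)
$q = -11386$
$K = i \sqrt{6766}$ ($K = \sqrt{-11386 + 4620} = \sqrt{-6766} = i \sqrt{6766} \approx 82.256 i$)
$\frac{s{\left(-105 \right)}}{6709} + \frac{K}{31169} = \frac{148}{6709} + \frac{i \sqrt{6766}}{31169}$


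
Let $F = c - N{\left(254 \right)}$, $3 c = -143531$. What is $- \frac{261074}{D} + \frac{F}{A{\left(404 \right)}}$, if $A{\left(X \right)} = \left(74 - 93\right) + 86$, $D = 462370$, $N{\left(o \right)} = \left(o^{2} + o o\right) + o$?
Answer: $- \frac{122875403902}{46468185} \approx -2644.3$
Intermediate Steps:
$c = - \frac{143531}{3}$ ($c = \frac{1}{3} \left(-143531\right) = - \frac{143531}{3} \approx -47844.0$)
$N{\left(o \right)} = o + 2 o^{2}$ ($N{\left(o \right)} = \left(o^{2} + o^{2}\right) + o = 2 o^{2} + o = o + 2 o^{2}$)
$F = - \frac{531389}{3}$ ($F = - \frac{143531}{3} - 254 \left(1 + 2 \cdot 254\right) = - \frac{143531}{3} - 254 \left(1 + 508\right) = - \frac{143531}{3} - 254 \cdot 509 = - \frac{143531}{3} - 129286 = - \frac{531389}{3} \approx -1.7713 \cdot 10^{5}$)
$A{\left(X \right)} = 67$ ($A{\left(X \right)} = -19 + 86 = 67$)
$- \frac{261074}{D} + \frac{F}{A{\left(404 \right)}} = - \frac{261074}{462370} - \frac{531389}{3 \cdot 67} = \left(-261074\right) \frac{1}{462370} - \frac{531389}{201} = - \frac{130537}{231185} - \frac{531389}{201} = - \frac{122875403902}{46468185}$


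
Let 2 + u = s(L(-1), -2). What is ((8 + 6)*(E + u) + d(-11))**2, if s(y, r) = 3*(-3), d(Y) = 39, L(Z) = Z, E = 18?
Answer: 18769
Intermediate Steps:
s(y, r) = -9
u = -11 (u = -2 - 9 = -11)
((8 + 6)*(E + u) + d(-11))**2 = ((8 + 6)*(18 - 11) + 39)**2 = (14*7 + 39)**2 = (98 + 39)**2 = 137**2 = 18769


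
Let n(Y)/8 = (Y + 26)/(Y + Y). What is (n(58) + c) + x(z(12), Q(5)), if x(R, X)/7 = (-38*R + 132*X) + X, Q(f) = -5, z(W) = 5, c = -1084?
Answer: -204833/29 ≈ -7063.2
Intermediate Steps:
n(Y) = 4*(26 + Y)/Y (n(Y) = 8*((Y + 26)/(Y + Y)) = 8*((26 + Y)/((2*Y))) = 8*((26 + Y)*(1/(2*Y))) = 8*((26 + Y)/(2*Y)) = 4*(26 + Y)/Y)
x(R, X) = -266*R + 931*X (x(R, X) = 7*((-38*R + 132*X) + X) = 7*(-38*R + 133*X) = -266*R + 931*X)
(n(58) + c) + x(z(12), Q(5)) = ((4 + 104/58) - 1084) + (-266*5 + 931*(-5)) = ((4 + 104*(1/58)) - 1084) + (-1330 - 4655) = ((4 + 52/29) - 1084) - 5985 = (168/29 - 1084) - 5985 = -31268/29 - 5985 = -204833/29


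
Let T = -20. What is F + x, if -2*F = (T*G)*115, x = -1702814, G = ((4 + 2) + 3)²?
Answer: -1609664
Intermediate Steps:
G = 81 (G = (6 + 3)² = 9² = 81)
F = 93150 (F = -(-20*81)*115/2 = -(-810)*115 = -½*(-186300) = 93150)
F + x = 93150 - 1702814 = -1609664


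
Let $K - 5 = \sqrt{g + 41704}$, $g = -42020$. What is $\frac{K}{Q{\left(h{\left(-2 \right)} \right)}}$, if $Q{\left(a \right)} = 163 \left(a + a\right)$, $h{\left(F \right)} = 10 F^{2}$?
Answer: $\frac{1}{2608} + \frac{i \sqrt{79}}{6520} \approx 0.00038344 + 0.0013632 i$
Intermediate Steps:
$Q{\left(a \right)} = 326 a$ ($Q{\left(a \right)} = 163 \cdot 2 a = 326 a$)
$K = 5 + 2 i \sqrt{79}$ ($K = 5 + \sqrt{-42020 + 41704} = 5 + \sqrt{-316} = 5 + 2 i \sqrt{79} \approx 5.0 + 17.776 i$)
$\frac{K}{Q{\left(h{\left(-2 \right)} \right)}} = \frac{5 + 2 i \sqrt{79}}{326 \cdot 10 \left(-2\right)^{2}} = \frac{5 + 2 i \sqrt{79}}{326 \cdot 10 \cdot 4} = \frac{5 + 2 i \sqrt{79}}{326 \cdot 40} = \frac{5 + 2 i \sqrt{79}}{13040} = \left(5 + 2 i \sqrt{79}\right) \frac{1}{13040} = \frac{1}{2608} + \frac{i \sqrt{79}}{6520}$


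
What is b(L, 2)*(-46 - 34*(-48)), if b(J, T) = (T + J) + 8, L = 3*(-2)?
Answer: 6344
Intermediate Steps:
L = -6
b(J, T) = 8 + J + T (b(J, T) = (J + T) + 8 = 8 + J + T)
b(L, 2)*(-46 - 34*(-48)) = (8 - 6 + 2)*(-46 - 34*(-48)) = 4*(-46 + 1632) = 4*1586 = 6344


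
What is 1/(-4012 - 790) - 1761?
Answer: -8456323/4802 ≈ -1761.0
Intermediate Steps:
1/(-4012 - 790) - 1761 = 1/(-4802) - 1761 = -1/4802 - 1761 = -8456323/4802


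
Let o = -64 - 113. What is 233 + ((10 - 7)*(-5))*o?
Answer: 2888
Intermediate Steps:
o = -177
233 + ((10 - 7)*(-5))*o = 233 + ((10 - 7)*(-5))*(-177) = 233 + (3*(-5))*(-177) = 233 - 15*(-177) = 233 + 2655 = 2888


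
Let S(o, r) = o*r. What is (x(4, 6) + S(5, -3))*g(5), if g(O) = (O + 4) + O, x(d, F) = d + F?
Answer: -70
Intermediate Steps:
x(d, F) = F + d
g(O) = 4 + 2*O (g(O) = (4 + O) + O = 4 + 2*O)
(x(4, 6) + S(5, -3))*g(5) = ((6 + 4) + 5*(-3))*(4 + 2*5) = (10 - 15)*(4 + 10) = -5*14 = -70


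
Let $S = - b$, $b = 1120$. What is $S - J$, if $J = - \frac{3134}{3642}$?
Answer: $- \frac{2037953}{1821} \approx -1119.1$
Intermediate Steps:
$J = - \frac{1567}{1821}$ ($J = \left(-3134\right) \frac{1}{3642} = - \frac{1567}{1821} \approx -0.86052$)
$S = -1120$ ($S = \left(-1\right) 1120 = -1120$)
$S - J = -1120 - - \frac{1567}{1821} = -1120 + \frac{1567}{1821} = - \frac{2037953}{1821}$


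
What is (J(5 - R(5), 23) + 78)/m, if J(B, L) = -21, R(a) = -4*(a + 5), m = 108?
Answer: 19/36 ≈ 0.52778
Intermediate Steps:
R(a) = -20 - 4*a (R(a) = -4*(5 + a) = -20 - 4*a)
(J(5 - R(5), 23) + 78)/m = (-21 + 78)/108 = (1/108)*57 = 19/36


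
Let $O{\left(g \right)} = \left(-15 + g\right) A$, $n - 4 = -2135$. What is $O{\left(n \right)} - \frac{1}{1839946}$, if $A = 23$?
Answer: $- \frac{90816054669}{1839946} \approx -49358.0$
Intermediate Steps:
$n = -2131$ ($n = 4 - 2135 = -2131$)
$O{\left(g \right)} = -345 + 23 g$ ($O{\left(g \right)} = \left(-15 + g\right) 23 = -345 + 23 g$)
$O{\left(n \right)} - \frac{1}{1839946} = \left(-345 + 23 \left(-2131\right)\right) - \frac{1}{1839946} = \left(-345 - 49013\right) - \frac{1}{1839946} = -49358 - \frac{1}{1839946} = - \frac{90816054669}{1839946}$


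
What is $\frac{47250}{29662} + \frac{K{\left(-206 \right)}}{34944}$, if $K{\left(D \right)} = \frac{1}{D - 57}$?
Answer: $\frac{217120161169}{136300924032} \approx 1.5929$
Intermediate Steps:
$K{\left(D \right)} = \frac{1}{-57 + D}$
$\frac{47250}{29662} + \frac{K{\left(-206 \right)}}{34944} = \frac{47250}{29662} + \frac{1}{\left(-57 - 206\right) 34944} = 47250 \cdot \frac{1}{29662} + \frac{1}{-263} \cdot \frac{1}{34944} = \frac{23625}{14831} - \frac{1}{9190272} = \frac{217120161169}{136300924032}$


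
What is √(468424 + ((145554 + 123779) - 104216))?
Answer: √633541 ≈ 795.95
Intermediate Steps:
√(468424 + ((145554 + 123779) - 104216)) = √(468424 + (269333 - 104216)) = √(468424 + 165117) = √633541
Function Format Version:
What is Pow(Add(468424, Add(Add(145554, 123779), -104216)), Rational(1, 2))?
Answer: Pow(633541, Rational(1, 2)) ≈ 795.95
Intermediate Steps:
Pow(Add(468424, Add(Add(145554, 123779), -104216)), Rational(1, 2)) = Pow(Add(468424, Add(269333, -104216)), Rational(1, 2)) = Pow(Add(468424, 165117), Rational(1, 2)) = Pow(633541, Rational(1, 2))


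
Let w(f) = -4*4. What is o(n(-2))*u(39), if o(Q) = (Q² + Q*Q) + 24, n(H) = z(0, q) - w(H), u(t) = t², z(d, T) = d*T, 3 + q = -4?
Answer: 815256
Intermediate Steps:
q = -7 (q = -3 - 4 = -7)
z(d, T) = T*d
w(f) = -16
n(H) = 16 (n(H) = -7*0 - 1*(-16) = 0 + 16 = 16)
o(Q) = 24 + 2*Q² (o(Q) = (Q² + Q²) + 24 = 2*Q² + 24 = 24 + 2*Q²)
o(n(-2))*u(39) = (24 + 2*16²)*39² = (24 + 2*256)*1521 = (24 + 512)*1521 = 536*1521 = 815256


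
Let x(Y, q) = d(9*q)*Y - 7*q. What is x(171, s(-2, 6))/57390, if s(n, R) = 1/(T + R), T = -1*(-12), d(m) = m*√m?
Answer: -7/1033020 + 57*√2/76520 ≈ 0.0010467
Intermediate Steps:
d(m) = m^(3/2)
T = 12
s(n, R) = 1/(12 + R)
x(Y, q) = -7*q + 27*Y*q^(3/2) (x(Y, q) = (9*q)^(3/2)*Y - 7*q = (27*q^(3/2))*Y - 7*q = 27*Y*q^(3/2) - 7*q = -7*q + 27*Y*q^(3/2))
x(171, s(-2, 6))/57390 = (-7/(12 + 6) + 27*171*(1/(12 + 6))^(3/2))/57390 = (-7/18 + 27*171*(1/18)^(3/2))*(1/57390) = (-7*1/18 + 27*171*(1/18)^(3/2))*(1/57390) = (-7/18 + 27*171*(√2/108))*(1/57390) = (-7/18 + 171*√2/4)*(1/57390) = -7/1033020 + 57*√2/76520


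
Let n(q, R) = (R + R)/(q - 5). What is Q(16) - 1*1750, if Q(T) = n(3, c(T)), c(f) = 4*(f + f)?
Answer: -1878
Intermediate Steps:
c(f) = 8*f (c(f) = 4*(2*f) = 8*f)
n(q, R) = 2*R/(-5 + q) (n(q, R) = (2*R)/(-5 + q) = 2*R/(-5 + q))
Q(T) = -8*T (Q(T) = 2*(8*T)/(-5 + 3) = 2*(8*T)/(-2) = 2*(8*T)*(-½) = -8*T)
Q(16) - 1*1750 = -8*16 - 1*1750 = -128 - 1750 = -1878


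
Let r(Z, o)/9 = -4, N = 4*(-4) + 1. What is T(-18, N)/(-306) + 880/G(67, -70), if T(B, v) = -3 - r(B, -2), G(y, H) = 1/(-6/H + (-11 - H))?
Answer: 37124659/714 ≈ 51995.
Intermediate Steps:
N = -15 (N = -16 + 1 = -15)
r(Z, o) = -36 (r(Z, o) = 9*(-4) = -36)
G(y, H) = 1/(-11 - H - 6/H)
T(B, v) = 33 (T(B, v) = -3 - 1*(-36) = -3 + 36 = 33)
T(-18, N)/(-306) + 880/G(67, -70) = 33/(-306) + 880/((-1*(-70)/(6 + (-70)**2 + 11*(-70)))) = 33*(-1/306) + 880/((-1*(-70)/(6 + 4900 - 770))) = -11/102 + 880/((-1*(-70)/4136)) = -11/102 + 880/((-1*(-70)*1/4136)) = -11/102 + 880/(35/2068) = -11/102 + 880*(2068/35) = -11/102 + 363968/7 = 37124659/714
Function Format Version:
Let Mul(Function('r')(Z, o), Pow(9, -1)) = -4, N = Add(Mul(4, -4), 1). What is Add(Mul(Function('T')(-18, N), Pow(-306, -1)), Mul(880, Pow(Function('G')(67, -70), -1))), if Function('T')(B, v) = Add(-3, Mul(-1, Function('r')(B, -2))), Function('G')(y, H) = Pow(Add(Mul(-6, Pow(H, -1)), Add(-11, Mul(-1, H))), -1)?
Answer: Rational(37124659, 714) ≈ 51995.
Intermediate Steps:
N = -15 (N = Add(-16, 1) = -15)
Function('r')(Z, o) = -36 (Function('r')(Z, o) = Mul(9, -4) = -36)
Function('G')(y, H) = Pow(Add(-11, Mul(-1, H), Mul(-6, Pow(H, -1))), -1)
Function('T')(B, v) = 33 (Function('T')(B, v) = Add(-3, Mul(-1, -36)) = Add(-3, 36) = 33)
Add(Mul(Function('T')(-18, N), Pow(-306, -1)), Mul(880, Pow(Function('G')(67, -70), -1))) = Add(Mul(33, Pow(-306, -1)), Mul(880, Pow(Mul(-1, -70, Pow(Add(6, Pow(-70, 2), Mul(11, -70)), -1)), -1))) = Add(Mul(33, Rational(-1, 306)), Mul(880, Pow(Mul(-1, -70, Pow(Add(6, 4900, -770), -1)), -1))) = Add(Rational(-11, 102), Mul(880, Pow(Mul(-1, -70, Pow(4136, -1)), -1))) = Add(Rational(-11, 102), Mul(880, Pow(Mul(-1, -70, Rational(1, 4136)), -1))) = Add(Rational(-11, 102), Mul(880, Pow(Rational(35, 2068), -1))) = Add(Rational(-11, 102), Mul(880, Rational(2068, 35))) = Add(Rational(-11, 102), Rational(363968, 7)) = Rational(37124659, 714)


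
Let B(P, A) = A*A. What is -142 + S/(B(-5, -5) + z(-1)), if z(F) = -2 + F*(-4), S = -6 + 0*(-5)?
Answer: -1280/9 ≈ -142.22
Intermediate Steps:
B(P, A) = A²
S = -6 (S = -6 + 0 = -6)
z(F) = -2 - 4*F
-142 + S/(B(-5, -5) + z(-1)) = -142 - 6/((-5)² + (-2 - 4*(-1))) = -142 - 6/(25 + (-2 + 4)) = -142 - 6/(25 + 2) = -142 - 6/27 = -142 + (1/27)*(-6) = -142 - 2/9 = -1280/9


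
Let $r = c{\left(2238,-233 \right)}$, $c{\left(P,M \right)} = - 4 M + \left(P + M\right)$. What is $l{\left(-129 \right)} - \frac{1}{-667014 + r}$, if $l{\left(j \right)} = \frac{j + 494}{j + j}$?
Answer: $- \frac{26931983}{19036874} \approx -1.4147$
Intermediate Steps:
$c{\left(P,M \right)} = P - 3 M$ ($c{\left(P,M \right)} = - 4 M + \left(M + P\right) = P - 3 M$)
$r = 2937$ ($r = 2238 - -699 = 2238 + 699 = 2937$)
$l{\left(j \right)} = \frac{494 + j}{2 j}$
$l{\left(-129 \right)} - \frac{1}{-667014 + r} = \frac{494 - 129}{2 \left(-129\right)} - \frac{1}{-667014 + 2937} = \frac{1}{2} \left(- \frac{1}{129}\right) 365 - \frac{1}{-664077} = - \frac{365}{258} - - \frac{1}{664077} = - \frac{365}{258} + \frac{1}{664077} = - \frac{26931983}{19036874}$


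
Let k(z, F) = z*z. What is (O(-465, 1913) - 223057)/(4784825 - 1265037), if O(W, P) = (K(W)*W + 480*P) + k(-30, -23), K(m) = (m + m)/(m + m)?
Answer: 347809/1759894 ≈ 0.19763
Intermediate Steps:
k(z, F) = z**2
K(m) = 1 (K(m) = (2*m)/((2*m)) = (2*m)*(1/(2*m)) = 1)
O(W, P) = 900 + W + 480*P (O(W, P) = (1*W + 480*P) + (-30)**2 = (W + 480*P) + 900 = 900 + W + 480*P)
(O(-465, 1913) - 223057)/(4784825 - 1265037) = ((900 - 465 + 480*1913) - 223057)/(4784825 - 1265037) = ((900 - 465 + 918240) - 223057)/3519788 = (918675 - 223057)*(1/3519788) = 695618*(1/3519788) = 347809/1759894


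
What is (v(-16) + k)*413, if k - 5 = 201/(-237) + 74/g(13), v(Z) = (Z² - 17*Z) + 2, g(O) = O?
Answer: 228975460/1027 ≈ 2.2296e+5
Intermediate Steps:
v(Z) = 2 + Z² - 17*Z
k = 10110/1027 (k = 5 + (201/(-237) + 74/13) = 5 + (201*(-1/237) + 74*(1/13)) = 5 + (-67/79 + 74/13) = 5 + 4975/1027 = 10110/1027 ≈ 9.8442)
(v(-16) + k)*413 = ((2 + (-16)² - 17*(-16)) + 10110/1027)*413 = ((2 + 256 + 272) + 10110/1027)*413 = (530 + 10110/1027)*413 = (554420/1027)*413 = 228975460/1027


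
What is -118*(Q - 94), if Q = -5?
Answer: 11682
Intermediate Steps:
-118*(Q - 94) = -118*(-5 - 94) = -118*(-99) = 11682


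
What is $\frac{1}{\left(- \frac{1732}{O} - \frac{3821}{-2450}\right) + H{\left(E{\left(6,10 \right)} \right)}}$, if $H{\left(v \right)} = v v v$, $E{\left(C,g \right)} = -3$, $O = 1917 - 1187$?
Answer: $- \frac{178850}{4974357} \approx -0.035954$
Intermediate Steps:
$O = 730$ ($O = 1917 - 1187 = 730$)
$H{\left(v \right)} = v^{3}$ ($H{\left(v \right)} = v^{2} v = v^{3}$)
$\frac{1}{\left(- \frac{1732}{O} - \frac{3821}{-2450}\right) + H{\left(E{\left(6,10 \right)} \right)}} = \frac{1}{\left(- \frac{1732}{730} - \frac{3821}{-2450}\right) + \left(-3\right)^{3}} = \frac{1}{\left(\left(-1732\right) \frac{1}{730} - - \frac{3821}{2450}\right) - 27} = \frac{1}{\left(- \frac{866}{365} + \frac{3821}{2450}\right) - 27} = \frac{1}{- \frac{145407}{178850} - 27} = \frac{1}{- \frac{4974357}{178850}} = - \frac{178850}{4974357}$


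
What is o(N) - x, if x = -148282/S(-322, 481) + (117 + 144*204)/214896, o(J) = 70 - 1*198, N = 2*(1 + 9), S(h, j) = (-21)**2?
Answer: 6573917617/31589712 ≈ 208.10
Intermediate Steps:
S(h, j) = 441
N = 20 (N = 2*10 = 20)
o(J) = -128 (o(J) = 70 - 198 = -128)
x = -10617400753/31589712 (x = -148282/441 + (117 + 144*204)/214896 = -148282*1/441 + (117 + 29376)*(1/214896) = -148282/441 + 29493*(1/214896) = -148282/441 + 9831/71632 = -10617400753/31589712 ≈ -336.10)
o(N) - x = -128 - 1*(-10617400753/31589712) = -128 + 10617400753/31589712 = 6573917617/31589712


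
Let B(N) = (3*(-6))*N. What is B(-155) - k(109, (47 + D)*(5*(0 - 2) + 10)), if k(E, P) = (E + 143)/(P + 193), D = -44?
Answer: 538218/193 ≈ 2788.7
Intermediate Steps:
k(E, P) = (143 + E)/(193 + P)
B(N) = -18*N
B(-155) - k(109, (47 + D)*(5*(0 - 2) + 10)) = -18*(-155) - (143 + 109)/(193 + (47 - 44)*(5*(0 - 2) + 10)) = 2790 - 252/(193 + 3*(5*(-2) + 10)) = 2790 - 252/(193 + 3*(-10 + 10)) = 2790 - 252/(193 + 3*0) = 2790 - 252/(193 + 0) = 2790 - 252/193 = 538218/193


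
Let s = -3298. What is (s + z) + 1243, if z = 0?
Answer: -2055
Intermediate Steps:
(s + z) + 1243 = (-3298 + 0) + 1243 = -3298 + 1243 = -2055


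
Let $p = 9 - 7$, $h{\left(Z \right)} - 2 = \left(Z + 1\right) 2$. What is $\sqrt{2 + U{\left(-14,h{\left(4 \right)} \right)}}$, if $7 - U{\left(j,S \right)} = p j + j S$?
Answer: $\sqrt{205} \approx 14.318$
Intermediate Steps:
$h{\left(Z \right)} = 4 + 2 Z$ ($h{\left(Z \right)} = 2 + \left(Z + 1\right) 2 = 2 + \left(1 + Z\right) 2 = 2 + \left(2 + 2 Z\right) = 4 + 2 Z$)
$p = 2$ ($p = 9 - 7 = 2$)
$U{\left(j,S \right)} = 7 - 2 j - S j$ ($U{\left(j,S \right)} = 7 - \left(2 j + j S\right) = 7 - \left(2 j + S j\right) = 7 - 2 j - S j$)
$\sqrt{2 + U{\left(-14,h{\left(4 \right)} \right)}} = \sqrt{2 - \left(-35 + \left(4 + 2 \cdot 4\right) \left(-14\right)\right)} = \sqrt{2 + \left(7 + 28 - \left(4 + 8\right) \left(-14\right)\right)} = \sqrt{2 + \left(7 + 28 - 12 \left(-14\right)\right)} = \sqrt{2 + \left(7 + 28 + 168\right)} = \sqrt{2 + 203} = \sqrt{205}$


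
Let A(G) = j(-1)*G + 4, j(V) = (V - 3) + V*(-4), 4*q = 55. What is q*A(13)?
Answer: 55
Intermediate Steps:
q = 55/4 (q = (1/4)*55 = 55/4 ≈ 13.750)
j(V) = -3 - 3*V (j(V) = (-3 + V) - 4*V = -3 - 3*V)
A(G) = 4 (A(G) = (-3 - 3*(-1))*G + 4 = (-3 + 3)*G + 4 = 0*G + 4 = 0 + 4 = 4)
q*A(13) = (55/4)*4 = 55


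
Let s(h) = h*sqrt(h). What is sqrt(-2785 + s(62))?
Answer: sqrt(-2785 + 62*sqrt(62)) ≈ 47.925*I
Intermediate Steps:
s(h) = h**(3/2)
sqrt(-2785 + s(62)) = sqrt(-2785 + 62**(3/2)) = sqrt(-2785 + 62*sqrt(62))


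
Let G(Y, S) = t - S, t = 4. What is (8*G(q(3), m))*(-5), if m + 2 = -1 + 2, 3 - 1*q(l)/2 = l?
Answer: -200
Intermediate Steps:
q(l) = 6 - 2*l
m = -1 (m = -2 + (-1 + 2) = -2 + 1 = -1)
G(Y, S) = 4 - S
(8*G(q(3), m))*(-5) = (8*(4 - 1*(-1)))*(-5) = (8*(4 + 1))*(-5) = (8*5)*(-5) = 40*(-5) = -200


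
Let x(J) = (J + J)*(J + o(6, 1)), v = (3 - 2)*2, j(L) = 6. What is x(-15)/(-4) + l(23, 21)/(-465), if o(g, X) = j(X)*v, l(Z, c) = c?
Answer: -6989/310 ≈ -22.545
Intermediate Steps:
v = 2 (v = 1*2 = 2)
o(g, X) = 12 (o(g, X) = 6*2 = 12)
x(J) = 2*J*(12 + J) (x(J) = (J + J)*(J + 12) = (2*J)*(12 + J) = 2*J*(12 + J))
x(-15)/(-4) + l(23, 21)/(-465) = (2*(-15)*(12 - 15))/(-4) + 21/(-465) = (2*(-15)*(-3))*(-1/4) + 21*(-1/465) = 90*(-1/4) - 7/155 = -45/2 - 7/155 = -6989/310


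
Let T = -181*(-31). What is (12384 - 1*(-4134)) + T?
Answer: 22129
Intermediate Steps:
T = 5611
(12384 - 1*(-4134)) + T = (12384 - 1*(-4134)) + 5611 = (12384 + 4134) + 5611 = 16518 + 5611 = 22129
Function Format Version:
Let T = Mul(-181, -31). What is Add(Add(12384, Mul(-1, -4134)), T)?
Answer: 22129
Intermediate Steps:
T = 5611
Add(Add(12384, Mul(-1, -4134)), T) = Add(Add(12384, Mul(-1, -4134)), 5611) = Add(Add(12384, 4134), 5611) = Add(16518, 5611) = 22129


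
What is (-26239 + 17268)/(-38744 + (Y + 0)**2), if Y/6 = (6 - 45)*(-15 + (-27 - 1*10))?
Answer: -8971/148021480 ≈ -6.0606e-5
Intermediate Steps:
Y = 12168 (Y = 6*((6 - 45)*(-15 + (-27 - 1*10))) = 6*(-39*(-15 + (-27 - 10))) = 6*(-39*(-15 - 37)) = 6*(-39*(-52)) = 6*2028 = 12168)
(-26239 + 17268)/(-38744 + (Y + 0)**2) = (-26239 + 17268)/(-38744 + (12168 + 0)**2) = -8971/(-38744 + 12168**2) = -8971/(-38744 + 148060224) = -8971/148021480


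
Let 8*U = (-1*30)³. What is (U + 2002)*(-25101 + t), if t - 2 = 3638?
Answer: 29465953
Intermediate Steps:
t = 3640 (t = 2 + 3638 = 3640)
U = -3375 (U = (-1*30)³/8 = (⅛)*(-30)³ = (⅛)*(-27000) = -3375)
(U + 2002)*(-25101 + t) = (-3375 + 2002)*(-25101 + 3640) = -1373*(-21461) = 29465953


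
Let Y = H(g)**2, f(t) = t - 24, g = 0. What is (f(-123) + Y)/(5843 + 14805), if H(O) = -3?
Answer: -69/10324 ≈ -0.0066835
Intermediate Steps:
f(t) = -24 + t
Y = 9 (Y = (-3)**2 = 9)
(f(-123) + Y)/(5843 + 14805) = ((-24 - 123) + 9)/(5843 + 14805) = (-147 + 9)/20648 = -138*1/20648 = -69/10324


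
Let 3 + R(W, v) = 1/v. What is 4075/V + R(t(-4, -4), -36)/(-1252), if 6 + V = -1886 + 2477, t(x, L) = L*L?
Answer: 1360979/195312 ≈ 6.9682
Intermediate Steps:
t(x, L) = L²
R(W, v) = -3 + 1/v
V = 585 (V = -6 + (-1886 + 2477) = -6 + 591 = 585)
4075/V + R(t(-4, -4), -36)/(-1252) = 4075/585 + (-3 + 1/(-36))/(-1252) = 4075*(1/585) + (-3 - 1/36)*(-1/1252) = 815/117 - 109/36*(-1/1252) = 815/117 + 109/45072 = 1360979/195312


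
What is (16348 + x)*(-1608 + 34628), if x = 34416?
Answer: 1676227280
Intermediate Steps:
(16348 + x)*(-1608 + 34628) = (16348 + 34416)*(-1608 + 34628) = 50764*33020 = 1676227280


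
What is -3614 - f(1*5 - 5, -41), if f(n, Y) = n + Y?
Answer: -3573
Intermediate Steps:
f(n, Y) = Y + n
-3614 - f(1*5 - 5, -41) = -3614 - (-41 + (1*5 - 5)) = -3614 - (-41 + (5 - 5)) = -3614 - (-41 + 0) = -3614 - 1*(-41) = -3614 + 41 = -3573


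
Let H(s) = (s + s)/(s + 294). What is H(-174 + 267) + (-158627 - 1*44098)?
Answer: -26151463/129 ≈ -2.0272e+5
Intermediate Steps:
H(s) = 2*s/(294 + s) (H(s) = (2*s)/(294 + s) = 2*s/(294 + s))
H(-174 + 267) + (-158627 - 1*44098) = 2*(-174 + 267)/(294 + (-174 + 267)) + (-158627 - 1*44098) = 2*93/(294 + 93) + (-158627 - 44098) = 2*93/387 - 202725 = 2*93*(1/387) - 202725 = 62/129 - 202725 = -26151463/129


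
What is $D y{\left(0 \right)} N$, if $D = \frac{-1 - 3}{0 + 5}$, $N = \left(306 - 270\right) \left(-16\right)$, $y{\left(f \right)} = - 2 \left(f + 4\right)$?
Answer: $- \frac{18432}{5} \approx -3686.4$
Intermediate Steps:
$y{\left(f \right)} = -8 - 2 f$ ($y{\left(f \right)} = - 2 \left(4 + f\right) = -8 - 2 f$)
$N = -576$ ($N = 36 \left(-16\right) = -576$)
$D = - \frac{4}{5}$ ($D = \frac{1}{5} \left(-4\right) = - \frac{4}{5} \approx -0.8$)
$D y{\left(0 \right)} N = - \frac{4 \left(-8 - 0\right)}{5} \left(-576\right) = - \frac{4 \left(-8 + 0\right)}{5} \left(-576\right) = \left(- \frac{4}{5}\right) \left(-8\right) \left(-576\right) = \frac{32}{5} \left(-576\right) = - \frac{18432}{5}$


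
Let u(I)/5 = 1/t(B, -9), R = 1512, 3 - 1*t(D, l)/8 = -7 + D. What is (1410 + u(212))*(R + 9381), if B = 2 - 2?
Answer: 245756973/16 ≈ 1.5360e+7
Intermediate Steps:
B = 0
t(D, l) = 80 - 8*D (t(D, l) = 24 - 8*(-7 + D) = 24 + (56 - 8*D) = 80 - 8*D)
u(I) = 1/16 (u(I) = 5/(80 - 8*0) = 5/(80 + 0) = 5/80 = 5*(1/80) = 1/16)
(1410 + u(212))*(R + 9381) = (1410 + 1/16)*(1512 + 9381) = (22561/16)*10893 = 245756973/16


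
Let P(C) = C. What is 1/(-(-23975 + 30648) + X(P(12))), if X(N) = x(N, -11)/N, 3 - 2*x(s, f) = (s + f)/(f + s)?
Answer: -12/80075 ≈ -0.00014986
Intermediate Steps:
x(s, f) = 1 (x(s, f) = 3/2 - (s + f)/(2*(f + s)) = 3/2 - (f + s)/(2*(f + s)) = 3/2 - ½*1 = 3/2 - ½ = 1)
X(N) = 1/N
1/(-(-23975 + 30648) + X(P(12))) = 1/(-(-23975 + 30648) + 1/12) = 1/(-1*6673 + 1/12) = 1/(-6673 + 1/12) = 1/(-80075/12) = -12/80075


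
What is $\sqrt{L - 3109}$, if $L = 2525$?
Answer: $2 i \sqrt{146} \approx 24.166 i$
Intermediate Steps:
$\sqrt{L - 3109} = \sqrt{2525 - 3109} = \sqrt{-584} = 2 i \sqrt{146}$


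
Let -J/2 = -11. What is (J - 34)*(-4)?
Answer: 48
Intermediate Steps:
J = 22 (J = -2*(-11) = 22)
(J - 34)*(-4) = (22 - 34)*(-4) = -12*(-4) = 48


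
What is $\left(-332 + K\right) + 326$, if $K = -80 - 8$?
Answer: $-94$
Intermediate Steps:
$K = -88$ ($K = -80 - 8 = -88$)
$\left(-332 + K\right) + 326 = \left(-332 - 88\right) + 326 = -420 + 326 = -94$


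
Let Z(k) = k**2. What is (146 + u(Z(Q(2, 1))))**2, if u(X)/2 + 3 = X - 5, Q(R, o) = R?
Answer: 19044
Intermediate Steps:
u(X) = -16 + 2*X (u(X) = -6 + 2*(X - 5) = -6 + 2*(-5 + X) = -6 + (-10 + 2*X) = -16 + 2*X)
(146 + u(Z(Q(2, 1))))**2 = (146 + (-16 + 2*2**2))**2 = (146 + (-16 + 2*4))**2 = (146 + (-16 + 8))**2 = (146 - 8)**2 = 138**2 = 19044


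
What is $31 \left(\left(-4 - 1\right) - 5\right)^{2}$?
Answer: $3100$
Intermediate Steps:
$31 \left(\left(-4 - 1\right) - 5\right)^{2} = 31 \left(-5 - 5\right)^{2} = 31 \left(-10\right)^{2} = 31 \cdot 100 = 3100$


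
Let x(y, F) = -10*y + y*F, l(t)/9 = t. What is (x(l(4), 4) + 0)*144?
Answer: -31104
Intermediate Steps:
l(t) = 9*t
x(y, F) = -10*y + F*y
(x(l(4), 4) + 0)*144 = ((9*4)*(-10 + 4) + 0)*144 = (36*(-6) + 0)*144 = (-216 + 0)*144 = -216*144 = -31104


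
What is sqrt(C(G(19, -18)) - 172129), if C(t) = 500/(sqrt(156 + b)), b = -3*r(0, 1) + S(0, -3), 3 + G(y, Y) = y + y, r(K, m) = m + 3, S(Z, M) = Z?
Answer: I*sqrt(1548786)/3 ≈ 414.83*I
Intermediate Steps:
r(K, m) = 3 + m
G(y, Y) = -3 + 2*y (G(y, Y) = -3 + (y + y) = -3 + 2*y)
b = -12 (b = -3*(3 + 1) + 0 = -3*4 + 0 = -12 + 0 = -12)
C(t) = 125/3 (C(t) = 500/(sqrt(156 - 12)) = 500/(sqrt(144)) = 500/12 = 500*(1/12) = 125/3)
sqrt(C(G(19, -18)) - 172129) = sqrt(125/3 - 172129) = sqrt(-516262/3) = I*sqrt(1548786)/3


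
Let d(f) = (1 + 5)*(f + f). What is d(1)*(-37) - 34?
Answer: -478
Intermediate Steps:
d(f) = 12*f (d(f) = 6*(2*f) = 12*f)
d(1)*(-37) - 34 = (12*1)*(-37) - 34 = 12*(-37) - 34 = -444 - 34 = -478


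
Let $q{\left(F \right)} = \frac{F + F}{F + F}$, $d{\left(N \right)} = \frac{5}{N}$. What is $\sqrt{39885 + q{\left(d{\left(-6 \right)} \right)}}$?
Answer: $7 \sqrt{814} \approx 199.71$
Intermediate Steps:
$q{\left(F \right)} = 1$ ($q{\left(F \right)} = \frac{2 F}{2 F} = 2 F \frac{1}{2 F} = 1$)
$\sqrt{39885 + q{\left(d{\left(-6 \right)} \right)}} = \sqrt{39885 + 1} = \sqrt{39886} = 7 \sqrt{814}$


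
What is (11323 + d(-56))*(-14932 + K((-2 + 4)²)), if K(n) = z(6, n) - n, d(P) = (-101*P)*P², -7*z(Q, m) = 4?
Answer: -1855716243684/7 ≈ -2.6510e+11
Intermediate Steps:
z(Q, m) = -4/7 (z(Q, m) = -⅐*4 = -4/7)
d(P) = -101*P³
K(n) = -4/7 - n
(11323 + d(-56))*(-14932 + K((-2 + 4)²)) = (11323 - 101*(-56)³)*(-14932 + (-4/7 - (-2 + 4)²)) = (11323 - 101*(-175616))*(-14932 + (-4/7 - 1*2²)) = (11323 + 17737216)*(-14932 + (-4/7 - 1*4)) = 17748539*(-14932 + (-4/7 - 4)) = 17748539*(-14932 - 32/7) = 17748539*(-104556/7) = -1855716243684/7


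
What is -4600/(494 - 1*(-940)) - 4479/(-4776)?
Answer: -2591119/1141464 ≈ -2.2700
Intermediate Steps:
-4600/(494 - 1*(-940)) - 4479/(-4776) = -4600/(494 + 940) - 4479*(-1/4776) = -4600/1434 + 1493/1592 = -4600*1/1434 + 1493/1592 = -2300/717 + 1493/1592 = -2591119/1141464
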